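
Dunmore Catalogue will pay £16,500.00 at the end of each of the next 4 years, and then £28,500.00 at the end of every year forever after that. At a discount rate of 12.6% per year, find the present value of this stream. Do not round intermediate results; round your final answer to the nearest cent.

£190198.12

PV of 4-year annuity: £16,500.00 × [1 − (1+0.126)^−4] / 0.126 = 49489.48648
Perpetuity value at year 4: £28,500.00 / 0.126 = 226190.47619
PV of perpetuity: 226190.47619 / (1+0.126)^4 = 140708.63591
Total PV = 49489.48648 + 140708.63591 = 190198.12239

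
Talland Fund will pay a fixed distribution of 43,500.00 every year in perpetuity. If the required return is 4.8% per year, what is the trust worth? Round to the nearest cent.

Level perpetuity: PV = C / r = 43,500.00 / 0.048 = 906,250.00

906250.00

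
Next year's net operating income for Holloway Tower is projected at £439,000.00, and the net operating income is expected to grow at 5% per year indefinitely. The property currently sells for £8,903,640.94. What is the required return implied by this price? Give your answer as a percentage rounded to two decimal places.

9.93%

P = D₁/(r − g) ⇒ r = D₁/P + g = £439,000.0000/£8,903,640.94 + 0.05 = 0.049306 + 0.05 = 0.099306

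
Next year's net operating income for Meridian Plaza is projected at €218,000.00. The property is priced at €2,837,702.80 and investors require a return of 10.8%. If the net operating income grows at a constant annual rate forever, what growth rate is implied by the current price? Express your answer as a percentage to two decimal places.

P = D₁/(r−g) ⇒ g = r − D₁/P = 0.108 − €218,000.00/€2,837,702.80 = 0.031177

3.12%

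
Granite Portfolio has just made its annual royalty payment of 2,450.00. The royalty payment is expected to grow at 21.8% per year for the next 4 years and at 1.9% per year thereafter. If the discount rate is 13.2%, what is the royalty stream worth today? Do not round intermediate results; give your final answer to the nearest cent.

41420.00

D_1 = 2984.10000
D_2 = 3634.63380
D_3 = 4426.98397
D_4 = 5392.06647
Terminal value at year 4: TV = D_4×(1+g_2)/(r−g_2) = 5494.51574/0.113 = 48624.03307
P_0 = D_1/(1+r)^1 + D_2/(1+r)^2 + D_3/(1+r)^3 + D_4/(1+r)^4 + TV/(1+r)^4
    = 2636.13074 + 2836.40216 + 3051.88854 + 3283.74580 + 29611.83158 = 41419.99882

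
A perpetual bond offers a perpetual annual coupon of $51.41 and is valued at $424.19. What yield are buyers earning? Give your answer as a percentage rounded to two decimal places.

12.12%

P = C/r ⇒ r = C/P = $51.41/$424.19 = 0.121196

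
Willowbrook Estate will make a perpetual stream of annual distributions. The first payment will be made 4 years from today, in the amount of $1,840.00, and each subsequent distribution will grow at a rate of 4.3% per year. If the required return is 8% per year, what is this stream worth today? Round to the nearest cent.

Value at end of year 3: C₁ / (r − g) = $1,840.00 / (0.08 − 0.043) = $49,729.7297
Discount to today: PV = $49,729.7297 / (1 + 0.08)^3 = $49,729.7297 / 1.259712 = $39,477.06

$39477.06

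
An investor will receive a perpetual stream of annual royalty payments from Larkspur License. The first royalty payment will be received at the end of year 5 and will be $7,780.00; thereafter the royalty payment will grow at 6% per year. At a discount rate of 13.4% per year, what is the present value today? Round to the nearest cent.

$63576.36

Value at end of year 4: C₁ / (r − g) = $7,780.00 / (0.134 − 0.06) = $105,135.1351
Discount to today: PV = $105,135.1351 / (1 + 0.134)^4 = $105,135.1351 / 1.653683 = $63,576.36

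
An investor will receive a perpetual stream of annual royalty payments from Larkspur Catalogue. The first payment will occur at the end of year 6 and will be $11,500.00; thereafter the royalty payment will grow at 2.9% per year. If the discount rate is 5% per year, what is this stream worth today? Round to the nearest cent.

$429073.85

Value at end of year 5: C₁ / (r − g) = $11,500.00 / (0.05 − 0.029) = $547,619.0476
Discount to today: PV = $547,619.0476 / (1 + 0.05)^5 = $547,619.0476 / 1.276282 = $429,073.85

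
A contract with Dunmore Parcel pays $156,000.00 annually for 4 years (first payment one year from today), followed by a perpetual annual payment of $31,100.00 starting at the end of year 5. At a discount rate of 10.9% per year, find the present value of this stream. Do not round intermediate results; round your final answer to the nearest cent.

PV of 4-year annuity: $156,000.00 × [1 − (1+0.109)^−4] / 0.109 = 485016.68679
Perpetuity value at year 4: $31,100.00 / 0.109 = 285321.10092
PV of perpetuity: 285321.10092 / (1+0.109)^4 = 188628.67169
Total PV = 485016.68679 + 188628.67169 = 673645.35848

$673645.36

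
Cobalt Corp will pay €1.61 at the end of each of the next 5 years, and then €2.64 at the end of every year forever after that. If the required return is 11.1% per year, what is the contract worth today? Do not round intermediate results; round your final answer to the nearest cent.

€19.99

PV of 5-year annuity: €1.61 × [1 − (1+0.111)^−5] / 0.111 = 5.93546
Perpetuity value at year 5: €2.64 / 0.111 = 23.78378
PV of perpetuity: 23.78378 / (1+0.111)^5 = 14.05111
Total PV = 5.93546 + 14.05111 = 19.98657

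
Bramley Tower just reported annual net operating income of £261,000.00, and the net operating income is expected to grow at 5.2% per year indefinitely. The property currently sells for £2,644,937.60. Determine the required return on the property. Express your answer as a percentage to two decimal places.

15.58%

D₁ = £261,000.00 × 1.052 = £274,572.0000
P = D₁/(r − g) ⇒ r = D₁/P + g = £274,572.0000/£2,644,937.60 + 0.052 = 0.103810 + 0.052 = 0.155810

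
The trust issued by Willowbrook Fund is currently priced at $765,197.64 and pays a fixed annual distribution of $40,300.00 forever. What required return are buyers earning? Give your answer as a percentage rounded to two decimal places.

5.27%

P = C/r ⇒ r = C/P = $40,300.00/$765,197.64 = 0.052666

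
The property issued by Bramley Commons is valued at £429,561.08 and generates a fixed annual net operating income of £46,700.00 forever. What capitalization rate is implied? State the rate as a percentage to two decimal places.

P = C/r ⇒ r = C/P = £46,700.00/£429,561.08 = 0.108716

10.87%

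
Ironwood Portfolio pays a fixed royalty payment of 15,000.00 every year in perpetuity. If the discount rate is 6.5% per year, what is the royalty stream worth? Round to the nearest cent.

Level perpetuity: PV = C / r = 15,000.00 / 0.065 = 230,769.23

230769.23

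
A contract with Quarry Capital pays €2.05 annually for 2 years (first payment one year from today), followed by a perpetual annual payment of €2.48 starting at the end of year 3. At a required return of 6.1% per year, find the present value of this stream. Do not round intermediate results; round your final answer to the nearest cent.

€39.87

PV of 2-year annuity: €2.05 × [1 − (1+0.061)^−2] / 0.061 = 3.75319
Perpetuity value at year 2: €2.48 / 0.061 = 40.65574
PV of perpetuity: 40.65574 / (1+0.061)^2 = 36.11529
Total PV = 3.75319 + 36.11529 = 39.86848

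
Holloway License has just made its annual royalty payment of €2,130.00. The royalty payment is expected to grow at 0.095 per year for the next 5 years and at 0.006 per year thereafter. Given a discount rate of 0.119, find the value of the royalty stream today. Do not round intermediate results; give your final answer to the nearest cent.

D_1 = 2332.35000
D_2 = 2553.92325
D_3 = 2796.54596
D_4 = 3062.21782
D_5 = 3353.12852
Terminal value at year 5: TV = D_5×(1+g_2)/(r−g_2) = 3373.24729/0.113 = 29851.74592
P_0 = D_1/(1+r)^1 + D_2/(1+r)^2 + D_3/(1+r)^3 + D_4/(1+r)^4 + D_5/(1+r)^5 + TV/(1+r)^5
    = 2084.31635 + 2039.61252 + 1995.86748 + 1953.06067 + 1911.17197 + 17014.50442 = 26998.53340

€26998.53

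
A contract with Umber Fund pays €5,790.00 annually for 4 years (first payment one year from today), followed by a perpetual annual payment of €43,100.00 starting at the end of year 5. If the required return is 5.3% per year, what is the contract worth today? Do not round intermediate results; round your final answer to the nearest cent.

€681824.91

PV of 4-year annuity: €5,790.00 × [1 − (1+0.053)^−4] / 0.053 = 20388.78164
Perpetuity value at year 4: €43,100.00 / 0.053 = 813207.54717
PV of perpetuity: 813207.54717 / (1+0.053)^4 = 661436.13286
Total PV = 20388.78164 + 661436.13286 = 681824.91451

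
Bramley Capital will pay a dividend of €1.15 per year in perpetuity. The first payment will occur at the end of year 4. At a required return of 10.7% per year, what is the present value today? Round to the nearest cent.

€7.92

Value at end of year 3: C / r = €1.15 / 0.107 = €10.7477
Discount to today: PV = €10.7477 / (1 + 0.107)^3 = €10.7477 / 1.356572 = €7.92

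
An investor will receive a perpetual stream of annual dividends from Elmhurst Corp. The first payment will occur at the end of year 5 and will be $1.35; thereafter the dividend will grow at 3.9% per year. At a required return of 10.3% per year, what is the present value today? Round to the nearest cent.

Value at end of year 4: C₁ / (r − g) = $1.35 / (0.103 − 0.039) = $21.0938
Discount to today: PV = $21.0938 / (1 + 0.103)^4 = $21.0938 / 1.480137 = $14.25

$14.25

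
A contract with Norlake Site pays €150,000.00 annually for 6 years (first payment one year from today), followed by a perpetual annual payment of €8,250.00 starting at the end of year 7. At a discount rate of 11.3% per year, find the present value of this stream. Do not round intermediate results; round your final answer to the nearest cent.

PV of 6-year annuity: €150,000.00 × [1 − (1+0.113)^−6] / 0.113 = 629133.96996
Perpetuity value at year 6: €8,250.00 / 0.113 = 73008.84956
PV of perpetuity: 73008.84956 / (1+0.113)^6 = 38406.48121
Total PV = 629133.96996 + 38406.48121 = 667540.45117

€667540.45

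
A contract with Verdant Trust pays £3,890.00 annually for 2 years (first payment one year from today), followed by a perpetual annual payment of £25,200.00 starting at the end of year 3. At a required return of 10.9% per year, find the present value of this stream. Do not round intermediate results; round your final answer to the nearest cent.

PV of 2-year annuity: £3,890.00 × [1 − (1+0.109)^−2] / 0.109 = 6670.57219
Perpetuity value at year 2: £25,200.00 / 0.109 = 231192.66055
PV of perpetuity: 231192.66055 / (1+0.109)^2 = 187979.69930
Total PV = 6670.57219 + 187979.69930 = 194650.27149

£194650.27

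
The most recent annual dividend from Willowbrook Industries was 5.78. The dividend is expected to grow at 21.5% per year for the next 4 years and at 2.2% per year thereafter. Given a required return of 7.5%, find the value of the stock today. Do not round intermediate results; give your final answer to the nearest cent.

213.57

D_1 = 7.02270
D_2 = 8.53258
D_3 = 10.36709
D_4 = 12.59601
Terminal value at year 4: TV = D_4×(1+g_2)/(r−g_2) = 12.87312/0.053 = 242.88907
P_0 = D_1/(1+r)^1 + D_2/(1+r)^2 + D_3/(1+r)^3 + D_4/(1+r)^4 + TV/(1+r)^4
    = 6.53274 + 7.38352 + 8.34509 + 9.43190 + 181.87547 = 213.56872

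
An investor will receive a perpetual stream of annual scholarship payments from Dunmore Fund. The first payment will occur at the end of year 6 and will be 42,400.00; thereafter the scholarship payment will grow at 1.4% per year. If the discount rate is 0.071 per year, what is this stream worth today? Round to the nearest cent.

527890.26

Value at end of year 5: C₁ / (r − g) = 42,400.00 / (0.071 − 0.014) = 743,859.6491
Discount to today: PV = 743,859.6491 / (1 + 0.071)^5 = 743,859.6491 / 1.409118 = 527,890.26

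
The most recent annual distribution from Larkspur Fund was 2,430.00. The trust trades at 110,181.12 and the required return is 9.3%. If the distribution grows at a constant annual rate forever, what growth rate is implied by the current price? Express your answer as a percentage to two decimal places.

P = D₀(1+g)/(r−g) ⇒ P(r−g) = D₀(1+g) ⇒ g(P+D₀) = P·r − D₀
g = (P·r − D₀)/(P + D₀) = (110,181.12×0.093 − 2,430.00) / (110,181.12 + 2,430.00) = 0.069414

6.94%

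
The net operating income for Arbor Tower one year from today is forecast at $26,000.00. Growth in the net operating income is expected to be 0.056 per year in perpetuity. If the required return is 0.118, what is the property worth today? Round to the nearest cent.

Growing perpetuity: P = D₁ / (r − g) = $26,000.0000 / (0.118 − 0.056) = $419,354.84

$419354.84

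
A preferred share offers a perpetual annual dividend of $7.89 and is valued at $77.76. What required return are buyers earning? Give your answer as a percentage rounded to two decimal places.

P = C/r ⇒ r = C/P = $7.89/$77.76 = 0.101466

10.15%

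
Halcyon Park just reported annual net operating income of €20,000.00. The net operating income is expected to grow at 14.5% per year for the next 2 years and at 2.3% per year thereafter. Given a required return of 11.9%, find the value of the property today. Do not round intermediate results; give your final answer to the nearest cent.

D_1 = 22900.00000
D_2 = 26220.50000
Terminal value at year 2: TV = D_2×(1+g_2)/(r−g_2) = 26823.57150/0.096 = 279412.20312
P_0 = D_1/(1+r)^1 + D_2/(1+r)^2 + TV/(1+r)^2
    = 20464.70063 + 20940.19858 + 223143.99117 = 264548.89038

€264548.89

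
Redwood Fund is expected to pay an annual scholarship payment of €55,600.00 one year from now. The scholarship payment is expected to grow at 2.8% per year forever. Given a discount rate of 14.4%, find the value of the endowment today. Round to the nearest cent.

€479310.34

Growing perpetuity: P = D₁ / (r − g) = €55,600.0000 / (0.144 − 0.028) = €479,310.34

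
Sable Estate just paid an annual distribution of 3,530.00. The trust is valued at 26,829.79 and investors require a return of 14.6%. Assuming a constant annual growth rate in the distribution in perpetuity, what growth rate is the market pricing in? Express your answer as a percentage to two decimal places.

1.28%

P = D₀(1+g)/(r−g) ⇒ P(r−g) = D₀(1+g) ⇒ g(P+D₀) = P·r − D₀
g = (P·r − D₀)/(P + D₀) = (26,829.79×0.146 − 3,530.00) / (26,829.79 + 3,530.00) = 0.012752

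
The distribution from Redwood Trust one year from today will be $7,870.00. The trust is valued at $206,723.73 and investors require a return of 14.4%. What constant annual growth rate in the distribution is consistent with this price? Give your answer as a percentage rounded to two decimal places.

P = D₁/(r−g) ⇒ g = r − D₁/P = 0.144 − $7,870.00/$206,723.73 = 0.105930

10.59%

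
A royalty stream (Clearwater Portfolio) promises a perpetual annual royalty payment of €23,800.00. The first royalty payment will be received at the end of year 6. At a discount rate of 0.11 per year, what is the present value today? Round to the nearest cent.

Value at end of year 5: C / r = €23,800.00 / 0.11 = €216,363.6364
Discount to today: PV = €216,363.6364 / (1 + 0.11)^5 = €216,363.6364 / 1.685058 = €128,401.29

€128401.29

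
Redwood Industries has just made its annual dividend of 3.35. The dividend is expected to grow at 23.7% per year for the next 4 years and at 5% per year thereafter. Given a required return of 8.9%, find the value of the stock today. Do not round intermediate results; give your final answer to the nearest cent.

168.77

D_1 = 4.14395
D_2 = 5.12607
D_3 = 6.34094
D_4 = 7.84375
Terminal value at year 4: TV = D_4×(1+g_2)/(r−g_2) = 8.23593/0.039 = 211.17782
P_0 = D_1/(1+r)^1 + D_2/(1+r)^2 + D_3/(1+r)^3 + D_4/(1+r)^4 + TV/(1+r)^4
    = 3.80528 + 4.32243 + 4.90987 + 5.57715 + 150.15396 = 168.76869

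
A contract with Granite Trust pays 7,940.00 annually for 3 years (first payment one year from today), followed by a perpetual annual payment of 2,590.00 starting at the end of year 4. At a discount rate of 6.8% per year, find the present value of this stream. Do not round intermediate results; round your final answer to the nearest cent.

PV of 3-year annuity: 7,940.00 × [1 − (1+0.068)^−3] / 0.068 = 20913.44468
Perpetuity value at year 3: 2,590.00 / 0.068 = 38088.23529
PV of perpetuity: 38088.23529 / (1+0.068)^3 = 31266.34339
Total PV = 20913.44468 + 31266.34339 = 52179.78807

52179.79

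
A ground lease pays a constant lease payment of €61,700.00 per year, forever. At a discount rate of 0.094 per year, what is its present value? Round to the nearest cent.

Level perpetuity: PV = C / r = €61,700.00 / 0.094 = €656,382.98

€656382.98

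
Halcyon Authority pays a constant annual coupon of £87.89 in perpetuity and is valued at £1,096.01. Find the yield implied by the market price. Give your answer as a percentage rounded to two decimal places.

P = C/r ⇒ r = C/P = £87.89/£1,096.01 = 0.080191

8.02%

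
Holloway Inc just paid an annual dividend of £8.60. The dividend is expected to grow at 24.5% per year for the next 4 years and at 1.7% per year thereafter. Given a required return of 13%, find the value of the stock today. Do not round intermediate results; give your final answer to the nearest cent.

£158.14

D_1 = 10.70700
D_2 = 13.33022
D_3 = 16.59612
D_4 = 20.66217
Terminal value at year 4: TV = D_4×(1+g_2)/(r−g_2) = 21.01342/0.113 = 185.95950
P_0 = D_1/(1+r)^1 + D_2/(1+r)^2 + D_3/(1+r)^3 + D_4/(1+r)^4 + TV/(1+r)^4
    = 9.47522 + 10.43951 + 11.50194 + 12.67249 + 114.05244 = 158.14161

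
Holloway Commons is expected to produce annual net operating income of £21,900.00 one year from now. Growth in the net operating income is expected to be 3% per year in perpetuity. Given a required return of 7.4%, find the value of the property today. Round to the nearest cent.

Growing perpetuity: P = D₁ / (r − g) = £21,900.0000 / (0.074 − 0.03) = £497,727.27

£497727.27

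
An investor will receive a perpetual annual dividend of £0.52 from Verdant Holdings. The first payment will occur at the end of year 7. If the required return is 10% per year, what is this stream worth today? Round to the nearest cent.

Value at end of year 6: C / r = £0.52 / 0.1 = £5.2000
Discount to today: PV = £5.2000 / (1 + 0.1)^6 = £5.2000 / 1.771561 = £2.94

£2.94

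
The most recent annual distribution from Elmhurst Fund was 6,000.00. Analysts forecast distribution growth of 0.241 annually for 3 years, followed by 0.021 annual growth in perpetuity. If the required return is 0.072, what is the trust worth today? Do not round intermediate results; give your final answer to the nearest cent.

D_1 = 7446.00000
D_2 = 9240.48600
D_3 = 11467.44313
Terminal value at year 3: TV = D_3×(1+g_2)/(r−g_2) = 11708.25943/0.051 = 229573.71435
P_0 = D_1/(1+r)^1 + D_2/(1+r)^2 + D_3/(1+r)^3 + TV/(1+r)^3
    = 6945.89552 + 8040.91077 + 9308.55435 + 186353.60767 = 210648.96831

210648.97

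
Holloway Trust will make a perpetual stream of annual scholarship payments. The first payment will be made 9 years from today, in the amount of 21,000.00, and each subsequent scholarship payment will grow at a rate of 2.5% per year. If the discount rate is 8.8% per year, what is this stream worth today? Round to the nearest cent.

Value at end of year 8: C₁ / (r − g) = 21,000.00 / (0.088 − 0.025) = 333,333.3333
Discount to today: PV = 333,333.3333 / (1 + 0.088)^8 = 333,333.3333 / 1.963501 = 169,764.78

169764.78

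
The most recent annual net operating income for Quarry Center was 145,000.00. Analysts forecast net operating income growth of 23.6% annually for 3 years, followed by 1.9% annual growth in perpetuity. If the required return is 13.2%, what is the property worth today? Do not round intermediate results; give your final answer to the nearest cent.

D_1 = 179220.00000
D_2 = 221515.92000
D_3 = 273793.67712
Terminal value at year 3: TV = D_3×(1+g_2)/(r−g_2) = 278995.75699/0.113 = 2468988.99987
P_0 = D_1/(1+r)^1 + D_2/(1+r)^2 + D_3/(1+r)^3 + TV/(1+r)^3
    = 158321.55477 + 172866.99796 + 188748.77163 + 1702079.63089 = 2222016.95525

2222016.96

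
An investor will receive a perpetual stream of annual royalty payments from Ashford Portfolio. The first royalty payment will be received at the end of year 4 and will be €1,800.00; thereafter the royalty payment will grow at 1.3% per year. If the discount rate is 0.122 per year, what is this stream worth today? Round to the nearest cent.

€11691.42

Value at end of year 3: C₁ / (r − g) = €1,800.00 / (0.122 − 0.013) = €16,513.7615
Discount to today: PV = €16,513.7615 / (1 + 0.122)^3 = €16,513.7615 / 1.412468 = €11,691.42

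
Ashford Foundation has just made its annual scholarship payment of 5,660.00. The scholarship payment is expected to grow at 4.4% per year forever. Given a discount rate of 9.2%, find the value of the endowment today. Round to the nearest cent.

D₁ = D₀ × (1 + g) = 5,660.00 × 1.044 = 5,909.0400
Growing perpetuity: P = D₁ / (r − g) = 5,909.0400 / (0.092 − 0.044) = 123,105.00

123105.00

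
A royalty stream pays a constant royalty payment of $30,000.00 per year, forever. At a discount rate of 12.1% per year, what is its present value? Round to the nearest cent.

Level perpetuity: PV = C / r = $30,000.00 / 0.121 = $247,933.88

$247933.88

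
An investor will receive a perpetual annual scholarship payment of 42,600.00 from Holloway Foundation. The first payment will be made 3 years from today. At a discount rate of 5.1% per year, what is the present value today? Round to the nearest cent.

756195.33

Value at end of year 2: C / r = 42,600.00 / 0.051 = 835,294.1176
Discount to today: PV = 835,294.1176 / (1 + 0.051)^2 = 835,294.1176 / 1.104601 = 756,195.33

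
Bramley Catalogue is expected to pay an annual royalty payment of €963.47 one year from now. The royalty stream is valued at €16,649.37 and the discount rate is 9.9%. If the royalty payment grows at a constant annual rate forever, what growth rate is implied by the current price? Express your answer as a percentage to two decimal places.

4.11%

P = D₁/(r−g) ⇒ g = r − D₁/P = 0.099 − €963.47/€16,649.37 = 0.041132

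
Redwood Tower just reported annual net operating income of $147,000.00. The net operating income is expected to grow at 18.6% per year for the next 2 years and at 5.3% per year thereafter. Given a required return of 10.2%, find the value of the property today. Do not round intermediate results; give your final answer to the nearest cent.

D_1 = 174342.00000
D_2 = 206769.61200
Terminal value at year 2: TV = D_2×(1+g_2)/(r−g_2) = 217728.40144/0.049 = 4443436.76400
P_0 = D_1/(1+r)^1 + D_2/(1+r)^2 + TV/(1+r)^2
    = 158205.08167 + 170264.27120 + 3658944.44024 = 3987413.79310

$3987413.79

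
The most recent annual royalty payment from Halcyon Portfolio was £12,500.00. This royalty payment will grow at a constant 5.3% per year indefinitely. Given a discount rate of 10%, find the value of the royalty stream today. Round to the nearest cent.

£280053.19

D₁ = D₀ × (1 + g) = £12,500.00 × 1.053 = £13,162.5000
Growing perpetuity: P = D₁ / (r − g) = £13,162.5000 / (0.1 − 0.053) = £280,053.19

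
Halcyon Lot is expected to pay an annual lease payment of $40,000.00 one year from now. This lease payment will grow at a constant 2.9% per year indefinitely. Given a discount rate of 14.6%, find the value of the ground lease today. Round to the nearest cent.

$341880.34

Growing perpetuity: P = D₁ / (r − g) = $40,000.0000 / (0.146 − 0.029) = $341,880.34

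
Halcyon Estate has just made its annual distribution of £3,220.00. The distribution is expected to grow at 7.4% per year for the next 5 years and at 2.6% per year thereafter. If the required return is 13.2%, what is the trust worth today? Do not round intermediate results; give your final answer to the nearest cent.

£37747.95

D_1 = 3458.28000
D_2 = 3714.19272
D_3 = 3989.04298
D_4 = 4284.23216
D_5 = 4601.26534
Terminal value at year 5: TV = D_5×(1+g_2)/(r−g_2) = 4720.89824/0.106 = 44536.77586
P_0 = D_1/(1+r)^1 + D_2/(1+r)^2 + D_3/(1+r)^3 + D_4/(1+r)^4 + D_5/(1+r)^5 + TV/(1+r)^5
    = 3055.01767 + 2898.48849 + 2749.97937 + 2609.07936 + 2475.39862 + 23959.99040 = 37747.95391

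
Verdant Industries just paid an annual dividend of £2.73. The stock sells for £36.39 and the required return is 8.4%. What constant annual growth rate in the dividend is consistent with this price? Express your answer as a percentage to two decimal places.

P = D₀(1+g)/(r−g) ⇒ P(r−g) = D₀(1+g) ⇒ g(P+D₀) = P·r − D₀
g = (P·r − D₀)/(P + D₀) = (£36.39×0.084 − £2.73) / (£36.39 + £2.73) = 0.008353

0.84%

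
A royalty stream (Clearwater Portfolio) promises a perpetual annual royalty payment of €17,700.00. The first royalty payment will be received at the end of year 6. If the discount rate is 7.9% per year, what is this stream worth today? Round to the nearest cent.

€153193.01

Value at end of year 5: C / r = €17,700.00 / 0.079 = €224,050.6329
Discount to today: PV = €224,050.6329 / (1 + 0.079)^5 = €224,050.6329 / 1.462538 = €153,193.01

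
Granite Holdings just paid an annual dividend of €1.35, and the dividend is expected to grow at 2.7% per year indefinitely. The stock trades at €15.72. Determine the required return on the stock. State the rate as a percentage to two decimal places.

D₁ = €1.35 × 1.027 = €1.3865
P = D₁/(r − g) ⇒ r = D₁/P + g = €1.3865/€15.72 + 0.027 = 0.088197 + 0.027 = 0.115197

11.52%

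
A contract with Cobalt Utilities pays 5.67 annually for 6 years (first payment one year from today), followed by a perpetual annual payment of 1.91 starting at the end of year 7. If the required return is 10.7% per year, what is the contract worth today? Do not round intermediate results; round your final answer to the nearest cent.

33.90

PV of 6-year annuity: 5.67 × [1 − (1+0.107)^−6] / 0.107 = 24.19589
Perpetuity value at year 6: 1.91 / 0.107 = 17.85047
PV of perpetuity: 17.85047 / (1+0.107)^6 = 9.69982
Total PV = 24.19589 + 9.69982 = 33.89571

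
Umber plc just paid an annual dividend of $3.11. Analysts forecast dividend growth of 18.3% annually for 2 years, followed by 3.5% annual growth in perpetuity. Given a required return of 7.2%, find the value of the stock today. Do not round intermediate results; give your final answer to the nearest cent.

$113.16

D_1 = 3.67913
D_2 = 4.35241
Terminal value at year 2: TV = D_2×(1+g_2)/(r−g_2) = 4.50475/0.037 = 121.74987
P_0 = D_1/(1+r)^1 + D_2/(1+r)^2 + TV/(1+r)^2
    = 3.43202 + 3.78739 + 105.94463 = 113.16404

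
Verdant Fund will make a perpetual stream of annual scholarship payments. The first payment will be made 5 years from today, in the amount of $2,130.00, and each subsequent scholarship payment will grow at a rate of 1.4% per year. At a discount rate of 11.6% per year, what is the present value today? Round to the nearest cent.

Value at end of year 4: C₁ / (r − g) = $2,130.00 / (0.116 − 0.014) = $20,882.3529
Discount to today: PV = $20,882.3529 / (1 + 0.116)^4 = $20,882.3529 / 1.551161 = $13,462.41

$13462.41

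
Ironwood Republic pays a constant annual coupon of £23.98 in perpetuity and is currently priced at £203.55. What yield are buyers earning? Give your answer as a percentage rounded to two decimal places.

P = C/r ⇒ r = C/P = £23.98/£203.55 = 0.117809

11.78%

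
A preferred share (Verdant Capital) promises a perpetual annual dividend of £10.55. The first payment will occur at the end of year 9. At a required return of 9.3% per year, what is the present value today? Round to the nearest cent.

Value at end of year 8: C / r = £10.55 / 0.093 = £113.4409
Discount to today: PV = £113.4409 / (1 + 0.093)^8 = £113.4409 / 2.036861 = £55.69

£55.69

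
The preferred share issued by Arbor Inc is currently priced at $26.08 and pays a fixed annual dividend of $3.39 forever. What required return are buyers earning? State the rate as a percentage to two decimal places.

13.00%

P = C/r ⇒ r = C/P = $3.39/$26.08 = 0.129985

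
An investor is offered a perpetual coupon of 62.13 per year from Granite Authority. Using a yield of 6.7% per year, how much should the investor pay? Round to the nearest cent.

Level perpetuity: PV = C / r = 62.13 / 0.067 = 927.31

927.31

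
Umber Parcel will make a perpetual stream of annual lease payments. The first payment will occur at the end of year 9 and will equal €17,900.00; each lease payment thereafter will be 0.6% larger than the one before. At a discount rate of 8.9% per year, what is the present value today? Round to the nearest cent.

€109031.48

Value at end of year 8: C₁ / (r − g) = €17,900.00 / (0.089 − 0.006) = €215,662.6506
Discount to today: PV = €215,662.6506 / (1 + 0.089)^8 = €215,662.6506 / 1.977985 = €109,031.48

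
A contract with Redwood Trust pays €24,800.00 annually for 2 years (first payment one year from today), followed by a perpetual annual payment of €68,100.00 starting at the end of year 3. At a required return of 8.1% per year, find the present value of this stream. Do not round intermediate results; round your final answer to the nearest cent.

PV of 2-year annuity: €24,800.00 × [1 − (1+0.081)^−2] / 0.081 = 44164.40391
Perpetuity value at year 2: €68,100.00 / 0.081 = 840740.74074
PV of perpetuity: 840740.74074 / (1+0.081)^2 = 719466.71226
Total PV = 44164.40391 + 719466.71226 = 763631.11617

€763631.12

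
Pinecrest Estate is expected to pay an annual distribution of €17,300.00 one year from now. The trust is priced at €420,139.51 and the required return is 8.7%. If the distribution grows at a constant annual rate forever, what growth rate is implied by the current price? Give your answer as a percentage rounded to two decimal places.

4.58%

P = D₁/(r−g) ⇒ g = r − D₁/P = 0.087 − €17,300.00/€420,139.51 = 0.045823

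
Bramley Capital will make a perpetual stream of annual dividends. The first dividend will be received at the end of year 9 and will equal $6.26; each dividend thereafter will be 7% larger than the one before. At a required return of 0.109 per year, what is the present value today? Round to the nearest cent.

Value at end of year 8: C₁ / (r − g) = $6.26 / (0.109 − 0.07) = $160.5128
Discount to today: PV = $160.5128 / (1 + 0.109)^8 = $160.5128 / 2.287981 = $70.15

$70.15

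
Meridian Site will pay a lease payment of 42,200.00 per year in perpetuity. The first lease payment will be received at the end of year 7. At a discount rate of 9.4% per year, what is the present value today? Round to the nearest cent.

Value at end of year 6: C / r = 42,200.00 / 0.094 = 448,936.1702
Discount to today: PV = 448,936.1702 / (1 + 0.094)^6 = 448,936.1702 / 1.714368 = 261,866.94

261866.94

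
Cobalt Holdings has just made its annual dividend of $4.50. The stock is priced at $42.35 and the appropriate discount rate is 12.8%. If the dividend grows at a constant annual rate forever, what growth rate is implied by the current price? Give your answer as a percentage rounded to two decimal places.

1.97%

P = D₀(1+g)/(r−g) ⇒ P(r−g) = D₀(1+g) ⇒ g(P+D₀) = P·r − D₀
g = (P·r − D₀)/(P + D₀) = ($42.35×0.128 − $4.50) / ($42.35 + $4.50) = 0.019654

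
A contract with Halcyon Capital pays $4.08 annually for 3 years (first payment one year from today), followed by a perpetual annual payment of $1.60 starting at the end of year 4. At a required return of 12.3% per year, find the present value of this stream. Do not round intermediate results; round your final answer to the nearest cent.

$18.93

PV of 3-year annuity: $4.08 × [1 − (1+0.123)^−3] / 0.123 = 9.74917
Perpetuity value at year 3: $1.60 / 0.123 = 13.00813
PV of perpetuity: 13.00813 / (1+0.123)^3 = 9.18492
Total PV = 9.74917 + 9.18492 = 18.93410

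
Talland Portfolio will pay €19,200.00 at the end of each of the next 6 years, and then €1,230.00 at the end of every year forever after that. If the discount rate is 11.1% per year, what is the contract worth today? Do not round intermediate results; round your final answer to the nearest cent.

€86885.34

PV of 6-year annuity: €19,200.00 × [1 − (1+0.111)^−6] / 0.111 = 80992.86898
Perpetuity value at year 6: €1,230.00 / 0.111 = 11081.08108
PV of perpetuity: 11081.08108 / (1+0.111)^6 = 5892.47541
Total PV = 80992.86898 + 5892.47541 = 86885.34439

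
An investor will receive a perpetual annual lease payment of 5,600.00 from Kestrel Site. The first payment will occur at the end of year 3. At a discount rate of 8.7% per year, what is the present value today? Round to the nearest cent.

Value at end of year 2: C / r = 5,600.00 / 0.087 = 64,367.8161
Discount to today: PV = 64,367.8161 / (1 + 0.087)^2 = 64,367.8161 / 1.181569 = 54,476.56

54476.56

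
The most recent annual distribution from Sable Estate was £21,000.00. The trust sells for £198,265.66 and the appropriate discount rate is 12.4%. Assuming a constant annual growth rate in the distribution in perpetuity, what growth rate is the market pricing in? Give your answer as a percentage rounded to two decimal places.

1.63%

P = D₀(1+g)/(r−g) ⇒ P(r−g) = D₀(1+g) ⇒ g(P+D₀) = P·r − D₀
g = (P·r − D₀)/(P + D₀) = (£198,265.66×0.124 − £21,000.00) / (£198,265.66 + £21,000.00) = 0.016350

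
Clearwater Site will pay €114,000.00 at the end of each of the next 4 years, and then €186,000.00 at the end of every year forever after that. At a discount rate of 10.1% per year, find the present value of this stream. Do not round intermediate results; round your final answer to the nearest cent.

PV of 4-year annuity: €114,000.00 × [1 − (1+0.101)^−4] / 0.101 = 360583.80079
Perpetuity value at year 4: €186,000.00 / 0.101 = 1841584.15842
PV of perpetuity: 1841584.15842 / (1+0.101)^4 = 1253263.22029
Total PV = 360583.80079 + 1253263.22029 = 1613847.02108

€1613847.02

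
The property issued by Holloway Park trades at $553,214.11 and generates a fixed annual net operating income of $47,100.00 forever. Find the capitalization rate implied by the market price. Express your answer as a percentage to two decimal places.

P = C/r ⇒ r = C/P = $47,100.00/$553,214.11 = 0.085139

8.51%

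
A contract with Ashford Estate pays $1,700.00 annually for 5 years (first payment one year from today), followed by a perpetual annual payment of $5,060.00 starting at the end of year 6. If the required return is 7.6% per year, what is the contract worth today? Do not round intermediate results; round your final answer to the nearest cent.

PV of 5-year annuity: $1,700.00 × [1 − (1+0.076)^−5] / 0.076 = 6859.77185
Perpetuity value at year 5: $5,060.00 / 0.076 = 66578.94737
PV of perpetuity: 66578.94737 / (1+0.076)^5 = 46161.03820
Total PV = 6859.77185 + 46161.03820 = 53020.81006

$53020.81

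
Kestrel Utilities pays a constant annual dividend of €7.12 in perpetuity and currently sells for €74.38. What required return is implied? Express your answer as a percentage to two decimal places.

9.57%

P = C/r ⇒ r = C/P = €7.12/€74.38 = 0.095725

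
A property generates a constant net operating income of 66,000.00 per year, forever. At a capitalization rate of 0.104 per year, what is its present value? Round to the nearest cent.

Level perpetuity: PV = C / r = 66,000.00 / 0.104 = 634,615.38

634615.38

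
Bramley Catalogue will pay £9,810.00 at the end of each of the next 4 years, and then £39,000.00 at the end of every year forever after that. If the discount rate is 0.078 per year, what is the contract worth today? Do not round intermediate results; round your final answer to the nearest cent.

PV of 4-year annuity: £9,810.00 × [1 − (1+0.078)^−4] / 0.078 = 32637.13817
Perpetuity value at year 4: £39,000.00 / 0.078 = 500000.00000
PV of perpetuity: 500000.00000 / (1+0.078)^4 = 370249.90941
Total PV = 32637.13817 + 370249.90941 = 402887.04758

£402887.05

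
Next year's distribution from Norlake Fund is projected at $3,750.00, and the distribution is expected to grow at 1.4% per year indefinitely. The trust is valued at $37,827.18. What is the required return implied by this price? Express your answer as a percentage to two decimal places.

P = D₁/(r − g) ⇒ r = D₁/P + g = $3,750.0000/$37,827.18 + 0.014 = 0.099135 + 0.014 = 0.113135

11.31%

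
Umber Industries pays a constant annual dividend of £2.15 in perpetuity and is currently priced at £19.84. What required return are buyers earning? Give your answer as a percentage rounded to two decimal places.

10.84%

P = C/r ⇒ r = C/P = £2.15/£19.84 = 0.108367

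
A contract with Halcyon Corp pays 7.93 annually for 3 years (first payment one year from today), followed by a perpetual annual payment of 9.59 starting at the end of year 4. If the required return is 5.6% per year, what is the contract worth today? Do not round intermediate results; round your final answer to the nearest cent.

PV of 3-year annuity: 7.93 × [1 − (1+0.056)^−3] / 0.056 = 21.35484
Perpetuity value at year 3: 9.59 / 0.056 = 171.25000
PV of perpetuity: 171.25000 / (1+0.056)^3 = 145.42492
Total PV = 21.35484 + 145.42492 = 166.77976

166.78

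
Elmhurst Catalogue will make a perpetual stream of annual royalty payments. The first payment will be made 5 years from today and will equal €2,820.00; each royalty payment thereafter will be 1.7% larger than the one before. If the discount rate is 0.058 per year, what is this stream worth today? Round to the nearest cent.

Value at end of year 4: C₁ / (r − g) = €2,820.00 / (0.058 − 0.017) = €68,780.4878
Discount to today: PV = €68,780.4878 / (1 + 0.058)^4 = €68,780.4878 / 1.252976 = €54,893.71

€54893.71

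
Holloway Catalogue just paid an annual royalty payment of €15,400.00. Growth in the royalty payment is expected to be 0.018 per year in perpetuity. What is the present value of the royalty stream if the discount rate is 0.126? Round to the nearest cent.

D₁ = D₀ × (1 + g) = €15,400.00 × 1.018 = €15,677.2000
Growing perpetuity: P = D₁ / (r − g) = €15,677.2000 / (0.126 − 0.018) = €145,159.26

€145159.26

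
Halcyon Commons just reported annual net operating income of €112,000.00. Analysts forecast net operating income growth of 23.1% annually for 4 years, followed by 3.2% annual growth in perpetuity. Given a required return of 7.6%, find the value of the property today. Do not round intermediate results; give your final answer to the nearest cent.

D_1 = 137872.00000
D_2 = 169720.43200
D_3 = 208925.85179
D_4 = 257187.72356
Terminal value at year 4: TV = D_4×(1+g_2)/(r−g_2) = 265417.73071/0.044 = 6032221.15249
P_0 = D_1/(1+r)^1 + D_2/(1+r)^2 + D_3/(1+r)^3 + D_4/(1+r)^4 + TV/(1+r)^4
    = 128133.82900 + 146591.76905 + 167708.61310 + 191867.38172 + 4500162.22572 = 5134463.81858

€5134463.82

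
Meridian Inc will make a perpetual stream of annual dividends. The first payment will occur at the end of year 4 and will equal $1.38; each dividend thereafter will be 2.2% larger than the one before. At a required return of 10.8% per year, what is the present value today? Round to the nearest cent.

$11.80

Value at end of year 3: C₁ / (r − g) = $1.38 / (0.108 − 0.022) = $16.0465
Discount to today: PV = $16.0465 / (1 + 0.108)^3 = $16.0465 / 1.360252 = $11.80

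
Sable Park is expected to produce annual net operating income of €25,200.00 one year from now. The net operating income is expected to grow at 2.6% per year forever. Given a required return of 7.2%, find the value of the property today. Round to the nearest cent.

€547826.09

Growing perpetuity: P = D₁ / (r − g) = €25,200.0000 / (0.072 − 0.026) = €547,826.09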